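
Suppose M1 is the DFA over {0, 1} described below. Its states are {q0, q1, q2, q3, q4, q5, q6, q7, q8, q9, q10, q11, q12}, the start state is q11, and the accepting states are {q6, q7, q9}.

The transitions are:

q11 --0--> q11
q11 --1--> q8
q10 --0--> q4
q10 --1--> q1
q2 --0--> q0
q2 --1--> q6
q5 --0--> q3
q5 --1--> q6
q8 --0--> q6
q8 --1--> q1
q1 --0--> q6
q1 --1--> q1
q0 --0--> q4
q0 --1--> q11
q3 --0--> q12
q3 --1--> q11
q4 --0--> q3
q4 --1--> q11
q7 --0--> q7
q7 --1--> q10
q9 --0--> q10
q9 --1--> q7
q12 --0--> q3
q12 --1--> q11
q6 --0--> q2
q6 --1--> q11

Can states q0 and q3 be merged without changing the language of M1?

Yes

States {q5,q7,q9,q10} cannot be reached from the start state, so discard them.
Initial partition by acceptance: {q6} | {q0,q1,q2,q3,q4,q8,q11,q12}.
Refine {q0,q1,q2,q3,q4,q8,q11,q12} on symbol 0: members go to different blocks, giving {q0,q2,q3,q4,q11,q12} and {q1,q8}.
On input 1, block {q0,q2,q3,q4,q11,q12} splits into {q0,q3,q4,q12} and {q2} and {q11}.
Stable partition: {q6} | {q0,q3,q4,q12} | {q1,q8} | {q2} | {q11} — 5 equivalence classes.
q0 and q3 lie in the same block of the stable partition, so they are equivalent — no string distinguishes them.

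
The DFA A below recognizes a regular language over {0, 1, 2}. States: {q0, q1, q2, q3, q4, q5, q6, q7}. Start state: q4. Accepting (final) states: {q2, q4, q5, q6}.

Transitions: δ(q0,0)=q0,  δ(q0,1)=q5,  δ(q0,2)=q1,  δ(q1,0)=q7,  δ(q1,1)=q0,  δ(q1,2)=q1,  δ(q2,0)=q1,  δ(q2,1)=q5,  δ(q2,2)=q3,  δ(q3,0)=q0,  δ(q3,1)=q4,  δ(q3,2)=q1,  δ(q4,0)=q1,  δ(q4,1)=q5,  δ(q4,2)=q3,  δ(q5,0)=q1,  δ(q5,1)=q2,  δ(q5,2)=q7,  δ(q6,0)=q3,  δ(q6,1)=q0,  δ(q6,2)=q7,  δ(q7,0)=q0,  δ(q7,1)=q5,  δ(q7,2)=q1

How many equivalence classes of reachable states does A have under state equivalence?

First remove the unreachable states {q6}; 7 states remain.
Start with accepting vs non-accepting: {q2,q4,q5} | {q0,q1,q3,q7}.
Split {q0,q1,q3,q7} by δ(·,1) → {q0,q3,q7} and {q1}.
The partition is now stable with 3 blocks: {q2,q4,q5} | {q0,q3,q7} | {q1}.

3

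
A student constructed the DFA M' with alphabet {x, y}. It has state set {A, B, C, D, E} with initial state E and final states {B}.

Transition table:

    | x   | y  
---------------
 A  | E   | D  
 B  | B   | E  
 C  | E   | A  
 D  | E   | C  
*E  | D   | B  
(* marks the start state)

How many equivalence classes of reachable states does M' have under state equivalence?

Start with accepting vs non-accepting: {B} | {A,C,D,E}.
Split {A,C,D,E} by δ(·,y) → {A,C,D} and {E}.
No further refinement is possible. Final partition (3 blocks): {B} | {A,C,D} | {E}.

3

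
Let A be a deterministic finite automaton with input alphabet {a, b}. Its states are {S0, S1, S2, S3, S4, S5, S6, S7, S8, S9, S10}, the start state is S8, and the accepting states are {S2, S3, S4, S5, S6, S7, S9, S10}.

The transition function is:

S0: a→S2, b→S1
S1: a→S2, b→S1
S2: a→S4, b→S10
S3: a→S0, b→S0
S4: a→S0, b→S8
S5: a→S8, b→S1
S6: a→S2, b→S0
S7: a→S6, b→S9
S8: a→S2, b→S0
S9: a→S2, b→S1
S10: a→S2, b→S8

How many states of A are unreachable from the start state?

BFS from S8 reaches {S0, S1, S2, S4, S8, S10}; the 5 state(s) S3, S5, S6, S7, S9 are never visited.

5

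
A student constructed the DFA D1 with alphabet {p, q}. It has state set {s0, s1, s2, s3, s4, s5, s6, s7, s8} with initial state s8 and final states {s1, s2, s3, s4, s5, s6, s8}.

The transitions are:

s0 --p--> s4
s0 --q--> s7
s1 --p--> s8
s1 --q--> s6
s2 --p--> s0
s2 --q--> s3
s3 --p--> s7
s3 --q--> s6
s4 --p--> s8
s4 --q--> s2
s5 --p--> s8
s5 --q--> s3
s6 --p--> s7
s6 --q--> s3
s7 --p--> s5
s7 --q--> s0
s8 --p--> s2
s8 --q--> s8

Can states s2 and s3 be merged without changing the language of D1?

Yes

States {s1} cannot be reached from the start state, so discard them.
P0 = {s2,s3,s4,s5,s6,s8} | {s0,s7}.
Refine {s2,s3,s4,s5,s6,s8} on symbol p: members go to different blocks, giving {s2,s3,s6} and {s4,s5,s8}.
Refine {s4,s5,s8} on symbol p: members go to different blocks, giving {s4,s5} and {s8}.
No further refinement is possible. Final partition (4 blocks): {s2,s3,s6} | {s0,s7} | {s4,s5} | {s8}.
s2 and s3 lie in the same block of the stable partition, so they are equivalent — no string distinguishes them.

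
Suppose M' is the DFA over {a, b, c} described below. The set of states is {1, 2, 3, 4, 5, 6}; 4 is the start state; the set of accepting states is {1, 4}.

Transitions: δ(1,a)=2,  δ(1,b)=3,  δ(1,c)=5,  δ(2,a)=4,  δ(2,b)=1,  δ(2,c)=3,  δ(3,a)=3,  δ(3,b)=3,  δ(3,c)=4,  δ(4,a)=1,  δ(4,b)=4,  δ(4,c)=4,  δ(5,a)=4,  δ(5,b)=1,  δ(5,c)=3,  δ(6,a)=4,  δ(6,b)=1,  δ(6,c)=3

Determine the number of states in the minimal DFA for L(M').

First remove the unreachable states {6}; 5 states remain.
P0 = {1,4} | {2,3,5}.
On input a, block {1,4} splits into {1} and {4}.
On input a, block {2,3,5} splits into {2,5} and {3}.
No further refinement is possible. Final partition (4 blocks): {1} | {2,5} | {4} | {3}.

4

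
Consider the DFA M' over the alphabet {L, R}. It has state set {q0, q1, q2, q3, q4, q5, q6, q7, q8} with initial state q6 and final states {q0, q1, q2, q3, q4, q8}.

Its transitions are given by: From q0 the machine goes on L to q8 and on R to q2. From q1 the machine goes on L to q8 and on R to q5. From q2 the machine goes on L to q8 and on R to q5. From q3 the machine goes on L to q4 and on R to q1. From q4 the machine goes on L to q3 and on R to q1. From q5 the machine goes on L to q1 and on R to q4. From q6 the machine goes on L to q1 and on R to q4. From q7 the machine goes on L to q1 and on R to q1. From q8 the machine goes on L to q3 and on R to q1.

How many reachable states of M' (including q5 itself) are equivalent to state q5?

2

States {q0,q2,q7} cannot be reached from the start state, so discard them.
Initial partition by acceptance: {q1,q3,q4,q8} | {q5,q6}.
On input R, block {q1,q3,q4,q8} splits into {q3,q4,q8} and {q1}.
No further refinement is possible. Final partition (3 blocks): {q3,q4,q8} | {q5,q6} | {q1}.
State q5 belongs to the block {q5,q6}, which has 2 states.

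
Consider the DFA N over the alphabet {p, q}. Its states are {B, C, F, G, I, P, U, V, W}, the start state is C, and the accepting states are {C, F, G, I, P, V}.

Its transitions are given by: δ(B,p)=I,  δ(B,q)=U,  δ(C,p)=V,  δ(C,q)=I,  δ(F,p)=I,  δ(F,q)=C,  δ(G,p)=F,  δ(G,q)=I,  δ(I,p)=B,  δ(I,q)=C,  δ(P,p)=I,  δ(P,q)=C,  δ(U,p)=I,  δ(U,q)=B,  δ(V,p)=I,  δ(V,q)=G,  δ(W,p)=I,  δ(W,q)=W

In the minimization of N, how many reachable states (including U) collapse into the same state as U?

2

States {P,W} cannot be reached from the start state, so discard them.
P0 = {C,F,G,I,V} | {B,U}.
Split {C,F,G,I,V} by δ(·,p) → {C,F,G,V} and {I}.
Refine {C,F,G,V} on symbol p: members go to different blocks, giving {F,V} and {C,G}.
No further refinement is possible. Final partition (4 blocks): {F,V} | {B,U} | {I} | {C,G}.
The equivalence class containing U is {B,U}, of size 2.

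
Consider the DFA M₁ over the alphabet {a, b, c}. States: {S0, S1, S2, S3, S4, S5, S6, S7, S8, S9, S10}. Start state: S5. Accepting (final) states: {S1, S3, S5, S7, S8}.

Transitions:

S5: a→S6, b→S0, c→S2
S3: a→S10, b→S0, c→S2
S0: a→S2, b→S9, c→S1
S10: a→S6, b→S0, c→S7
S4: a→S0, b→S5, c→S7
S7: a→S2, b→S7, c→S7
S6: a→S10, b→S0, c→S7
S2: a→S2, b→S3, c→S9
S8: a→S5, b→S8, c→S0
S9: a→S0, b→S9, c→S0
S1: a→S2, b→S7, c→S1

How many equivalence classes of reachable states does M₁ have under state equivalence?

Reachable states from the start: {S0,S1,S2,S3,S5,S6,S7,S9,S10}. Unreachable: {S4,S8} — drop them.
Initial partition by acceptance: {S1,S3,S5,S7} | {S0,S2,S6,S9,S10}.
Split {S1,S3,S5,S7} by δ(·,b) → {S1,S7} and {S3,S5}.
Split {S0,S2,S6,S9,S10} by δ(·,b) → {S0,S6,S9,S10} and {S2}.
Refine {S0,S6,S9,S10} on symbol a: members go to different blocks, giving {S6,S9,S10} and {S0}.
Refine {S6,S9,S10} on symbol a: members go to different blocks, giving {S6,S10} and {S9}.
No further refinement is possible. Final partition (6 blocks): {S1,S7} | {S6,S10} | {S3,S5} | {S2} | {S0} | {S9}.

6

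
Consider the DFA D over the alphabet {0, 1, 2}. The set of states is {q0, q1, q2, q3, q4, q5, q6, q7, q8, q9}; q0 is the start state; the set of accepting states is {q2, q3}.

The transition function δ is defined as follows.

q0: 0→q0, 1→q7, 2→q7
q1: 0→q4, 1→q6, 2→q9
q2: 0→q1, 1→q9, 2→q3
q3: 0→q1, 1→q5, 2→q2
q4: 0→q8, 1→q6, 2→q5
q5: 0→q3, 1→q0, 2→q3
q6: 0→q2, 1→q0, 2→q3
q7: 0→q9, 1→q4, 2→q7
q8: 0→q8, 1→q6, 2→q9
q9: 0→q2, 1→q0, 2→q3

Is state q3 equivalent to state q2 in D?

Yes

All states are reachable from the start state.
P0 = {q2,q3} | {q0,q1,q4,q5,q6,q7,q8,q9}.
On input 0, block {q0,q1,q4,q5,q6,q7,q8,q9} splits into {q0,q1,q4,q7,q8} and {q5,q6,q9}.
On input 0, block {q0,q1,q4,q7,q8} splits into {q0,q1,q4,q8} and {q7}.
Split {q0,q1,q4,q8} by δ(·,1) → {q1,q4,q8} and {q0}.
Stable partition: {q2,q3} | {q1,q4,q8} | {q5,q6,q9} | {q7} | {q0} — 5 equivalence classes.
q3 and q2 lie in the same block of the stable partition, so they are equivalent — no string distinguishes them.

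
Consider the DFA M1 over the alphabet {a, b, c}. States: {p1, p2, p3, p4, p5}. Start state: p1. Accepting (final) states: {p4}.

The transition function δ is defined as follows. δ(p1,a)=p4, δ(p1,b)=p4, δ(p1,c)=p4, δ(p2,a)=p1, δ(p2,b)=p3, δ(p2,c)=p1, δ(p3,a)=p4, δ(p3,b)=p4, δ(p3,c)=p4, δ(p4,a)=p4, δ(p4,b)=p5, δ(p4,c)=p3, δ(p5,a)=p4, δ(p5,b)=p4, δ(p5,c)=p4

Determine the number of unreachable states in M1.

No path from p1 leads to p2; the other 4 states are all reachable.

1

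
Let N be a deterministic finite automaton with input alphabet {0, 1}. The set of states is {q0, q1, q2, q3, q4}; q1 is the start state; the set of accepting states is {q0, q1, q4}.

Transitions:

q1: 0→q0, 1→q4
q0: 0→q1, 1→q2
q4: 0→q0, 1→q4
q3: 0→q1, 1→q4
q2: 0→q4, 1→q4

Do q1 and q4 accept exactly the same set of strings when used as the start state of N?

Yes

Reachable states from the start: {q0,q1,q2,q4}. Unreachable: {q3} — drop them.
Start with accepting vs non-accepting: {q0,q1,q4} | {q2}.
On input 1, block {q0,q1,q4} splits into {q1,q4} and {q0}.
No further refinement is possible. Final partition (3 blocks): {q1,q4} | {q2} | {q0}.
q1 and q4 lie in the same block of the stable partition, so they are equivalent — no string distinguishes them.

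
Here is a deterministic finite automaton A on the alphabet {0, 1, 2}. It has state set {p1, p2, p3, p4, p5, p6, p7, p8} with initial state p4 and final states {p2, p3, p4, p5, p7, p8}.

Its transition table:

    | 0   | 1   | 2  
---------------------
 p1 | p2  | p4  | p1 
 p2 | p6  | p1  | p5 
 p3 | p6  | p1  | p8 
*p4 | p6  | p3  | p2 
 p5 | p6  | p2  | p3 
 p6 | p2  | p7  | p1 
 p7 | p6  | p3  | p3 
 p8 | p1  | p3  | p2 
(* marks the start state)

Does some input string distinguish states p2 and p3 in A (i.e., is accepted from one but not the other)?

All states are reachable from the start state.
Start with accepting vs non-accepting: {p2,p3,p4,p5,p7,p8} | {p1,p6}.
Refine {p2,p3,p4,p5,p7,p8} on symbol 1: members go to different blocks, giving {p4,p5,p7,p8} and {p2,p3}.
Stable partition: {p4,p5,p7,p8} | {p1,p6} | {p2,p3} — 3 equivalence classes.
p2 and p3 lie in the same block of the stable partition, so they are equivalent — no string distinguishes them.

No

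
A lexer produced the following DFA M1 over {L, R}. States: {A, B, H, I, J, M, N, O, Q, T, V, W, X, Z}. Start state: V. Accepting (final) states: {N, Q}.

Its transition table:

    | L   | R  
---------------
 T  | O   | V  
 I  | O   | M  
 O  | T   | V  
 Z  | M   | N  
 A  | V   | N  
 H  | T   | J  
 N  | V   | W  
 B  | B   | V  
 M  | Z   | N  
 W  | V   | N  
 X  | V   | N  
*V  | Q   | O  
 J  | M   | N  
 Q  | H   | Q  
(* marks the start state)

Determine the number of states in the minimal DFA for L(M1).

7

First remove the unreachable states {A,B,I,X}; 10 states remain.
Initial partition by acceptance: {N,Q} | {H,J,M,O,T,V,W,Z}.
On input R, block {N,Q} splits into {Q} and {N}.
On input L, block {H,J,M,O,T,V,W,Z} splits into {H,J,M,O,T,W,Z} and {V}.
On input L, block {H,J,M,O,T,W,Z} splits into {H,J,M,O,T,Z} and {W}.
Split {H,J,M,O,T,Z} by δ(·,R) → {J,M,Z} and {O,T} and {H}.
No further refinement is possible. Final partition (7 blocks): {Q} | {J,M,Z} | {N} | {V} | {W} | {O,T} | {H}.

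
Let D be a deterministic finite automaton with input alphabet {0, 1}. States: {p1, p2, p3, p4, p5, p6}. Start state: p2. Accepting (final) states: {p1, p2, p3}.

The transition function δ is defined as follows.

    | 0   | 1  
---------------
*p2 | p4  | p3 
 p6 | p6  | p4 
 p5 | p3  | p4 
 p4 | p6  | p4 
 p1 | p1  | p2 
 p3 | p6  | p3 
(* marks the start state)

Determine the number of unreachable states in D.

BFS from p2 reaches {p2, p3, p4, p6}; the 2 state(s) p1, p5 are never visited.

2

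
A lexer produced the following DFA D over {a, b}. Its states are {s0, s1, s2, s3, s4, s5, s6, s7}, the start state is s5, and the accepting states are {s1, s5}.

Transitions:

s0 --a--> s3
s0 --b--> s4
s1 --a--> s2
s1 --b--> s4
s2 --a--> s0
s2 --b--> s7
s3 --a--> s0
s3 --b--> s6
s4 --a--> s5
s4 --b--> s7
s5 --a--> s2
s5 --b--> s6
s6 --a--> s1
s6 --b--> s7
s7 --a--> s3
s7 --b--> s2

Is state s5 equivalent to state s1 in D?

Yes

Every state is reachable, so we keep all 8.
Start with accepting vs non-accepting: {s1,s5} | {s0,s2,s3,s4,s6,s7}.
Refine {s0,s2,s3,s4,s6,s7} on symbol a: members go to different blocks, giving {s0,s2,s3,s7} and {s4,s6}.
Refine {s0,s2,s3,s7} on symbol b: members go to different blocks, giving {s0,s3} and {s2,s7}.
The partition is now stable with 4 blocks: {s1,s5} | {s0,s3} | {s4,s6} | {s2,s7}.
s5 and s1 lie in the same block of the stable partition, so they are equivalent — no string distinguishes them.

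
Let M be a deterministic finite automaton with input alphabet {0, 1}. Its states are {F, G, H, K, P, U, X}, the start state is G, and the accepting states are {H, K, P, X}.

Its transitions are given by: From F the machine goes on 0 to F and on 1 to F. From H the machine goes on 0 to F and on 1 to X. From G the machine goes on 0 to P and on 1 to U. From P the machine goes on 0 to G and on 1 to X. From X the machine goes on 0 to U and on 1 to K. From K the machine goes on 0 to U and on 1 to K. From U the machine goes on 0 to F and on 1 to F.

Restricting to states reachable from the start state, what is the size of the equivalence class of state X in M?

First remove the unreachable states {H}; 6 states remain.
Start with accepting vs non-accepting: {K,P,X} | {F,G,U}.
Refine {F,G,U} on symbol 0: members go to different blocks, giving {F,U} and {G}.
Refine {K,P,X} on symbol 0: members go to different blocks, giving {K,X} and {P}.
No further refinement is possible. Final partition (4 blocks): {K,X} | {F,U} | {G} | {P}.
The equivalence class containing X is {K,X}, of size 2.

2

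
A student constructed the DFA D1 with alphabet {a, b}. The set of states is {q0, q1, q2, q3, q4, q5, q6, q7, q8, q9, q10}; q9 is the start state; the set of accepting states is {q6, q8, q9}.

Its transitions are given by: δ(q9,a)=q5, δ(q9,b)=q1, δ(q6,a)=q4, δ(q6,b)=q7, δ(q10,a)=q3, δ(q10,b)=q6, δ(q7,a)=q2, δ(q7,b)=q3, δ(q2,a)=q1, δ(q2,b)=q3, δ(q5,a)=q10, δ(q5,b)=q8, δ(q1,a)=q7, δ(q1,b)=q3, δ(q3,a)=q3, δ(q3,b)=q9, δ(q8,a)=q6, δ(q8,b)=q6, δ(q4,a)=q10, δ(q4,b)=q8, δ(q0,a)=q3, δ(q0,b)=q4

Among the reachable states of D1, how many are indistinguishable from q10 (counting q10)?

Reachable states from the start: {q1,q2,q3,q4,q5,q6,q7,q8,q9,q10}. Unreachable: {q0} — drop them.
Start with accepting vs non-accepting: {q6,q8,q9} | {q1,q2,q3,q4,q5,q7,q10}.
On input a, block {q6,q8,q9} splits into {q6,q9} and {q8}.
On input b, block {q1,q2,q3,q4,q5,q7,q10} splits into {q1,q2,q7} and {q3,q10} and {q4,q5}.
The partition is now stable with 5 blocks: {q6,q9} | {q1,q2,q7} | {q8} | {q3,q10} | {q4,q5}.
State q10 belongs to the block {q3,q10}, which has 2 states.

2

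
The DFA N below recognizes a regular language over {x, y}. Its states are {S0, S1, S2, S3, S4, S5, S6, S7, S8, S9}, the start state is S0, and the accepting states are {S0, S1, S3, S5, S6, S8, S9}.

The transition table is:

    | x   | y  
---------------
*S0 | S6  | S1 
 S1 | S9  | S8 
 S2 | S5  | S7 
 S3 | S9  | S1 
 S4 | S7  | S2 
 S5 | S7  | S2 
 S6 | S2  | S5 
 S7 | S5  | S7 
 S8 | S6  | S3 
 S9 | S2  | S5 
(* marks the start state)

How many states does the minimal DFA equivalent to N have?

4

First remove the unreachable states {S4}; 9 states remain.
Initial partition by acceptance: {S0,S1,S3,S5,S6,S8,S9} | {S2,S7}.
Refine {S0,S1,S3,S5,S6,S8,S9} on symbol x: members go to different blocks, giving {S0,S1,S3,S8} and {S5,S6,S9}.
Split {S5,S6,S9} by δ(·,y) → {S6,S9} and {S5}.
Stable partition: {S0,S1,S3,S8} | {S2,S7} | {S6,S9} | {S5} — 4 equivalence classes.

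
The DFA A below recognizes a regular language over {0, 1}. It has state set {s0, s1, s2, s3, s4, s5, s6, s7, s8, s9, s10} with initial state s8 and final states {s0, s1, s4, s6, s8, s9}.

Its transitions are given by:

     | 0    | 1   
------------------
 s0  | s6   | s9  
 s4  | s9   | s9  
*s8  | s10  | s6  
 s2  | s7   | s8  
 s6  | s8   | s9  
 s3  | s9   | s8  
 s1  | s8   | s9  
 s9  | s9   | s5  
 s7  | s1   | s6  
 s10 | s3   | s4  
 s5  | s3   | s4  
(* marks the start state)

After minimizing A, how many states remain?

6

States {s0,s1,s2,s7} cannot be reached from the start state, so discard them.
P0 = {s4,s6,s8,s9} | {s3,s5,s10}.
Split {s4,s6,s8,s9} by δ(·,0) → {s4,s6,s9} and {s8}.
On input 0, block {s4,s6,s9} splits into {s4,s9} and {s6}.
Refine {s4,s9} on symbol 1: members go to different blocks, giving {s4} and {s9}.
Split {s3,s5,s10} by δ(·,0) → {s5,s10} and {s3}.
The partition is now stable with 6 blocks: {s4} | {s5,s10} | {s8} | {s6} | {s9} | {s3}.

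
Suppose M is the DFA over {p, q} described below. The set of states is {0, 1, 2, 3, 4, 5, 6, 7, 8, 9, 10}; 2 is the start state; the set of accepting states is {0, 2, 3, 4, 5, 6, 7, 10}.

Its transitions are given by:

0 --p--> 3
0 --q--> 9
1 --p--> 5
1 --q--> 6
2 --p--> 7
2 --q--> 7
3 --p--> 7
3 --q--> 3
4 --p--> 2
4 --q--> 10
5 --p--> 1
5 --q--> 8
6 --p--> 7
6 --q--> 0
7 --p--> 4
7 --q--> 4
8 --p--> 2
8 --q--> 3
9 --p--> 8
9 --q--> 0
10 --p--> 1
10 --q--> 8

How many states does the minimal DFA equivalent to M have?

10

All states are reachable from the start state.
Start with accepting vs non-accepting: {0,2,3,4,5,6,7,10} | {1,8,9}.
Split {0,2,3,4,5,6,7,10} by δ(·,p) → {0,2,3,4,6,7} and {5,10}.
Refine {0,2,3,4,6,7} on symbol q: members go to different blocks, giving {2,3,6,7} and {0} and {4}.
On input p, block {2,3,6,7} splits into {2,3,6} and {7}.
Split {2,3,6} by δ(·,q) → {2} and {3} and {6}.
On input p, block {1,8,9} splits into {1} and {8} and {9}.
The partition is now stable with 10 blocks: {2} | {1} | {5,10} | {0} | {4} | {7} | {3} | {6} | {8} | {9}.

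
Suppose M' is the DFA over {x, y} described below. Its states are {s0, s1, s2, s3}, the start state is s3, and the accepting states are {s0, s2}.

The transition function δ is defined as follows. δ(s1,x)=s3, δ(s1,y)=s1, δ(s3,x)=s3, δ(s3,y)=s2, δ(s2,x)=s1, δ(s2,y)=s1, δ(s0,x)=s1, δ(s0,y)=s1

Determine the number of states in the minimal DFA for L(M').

3

States {s0} cannot be reached from the start state, so discard them.
Initial partition by acceptance: {s2} | {s1,s3}.
On input y, block {s1,s3} splits into {s1} and {s3}.
No further refinement is possible. Final partition (3 blocks): {s2} | {s1} | {s3}.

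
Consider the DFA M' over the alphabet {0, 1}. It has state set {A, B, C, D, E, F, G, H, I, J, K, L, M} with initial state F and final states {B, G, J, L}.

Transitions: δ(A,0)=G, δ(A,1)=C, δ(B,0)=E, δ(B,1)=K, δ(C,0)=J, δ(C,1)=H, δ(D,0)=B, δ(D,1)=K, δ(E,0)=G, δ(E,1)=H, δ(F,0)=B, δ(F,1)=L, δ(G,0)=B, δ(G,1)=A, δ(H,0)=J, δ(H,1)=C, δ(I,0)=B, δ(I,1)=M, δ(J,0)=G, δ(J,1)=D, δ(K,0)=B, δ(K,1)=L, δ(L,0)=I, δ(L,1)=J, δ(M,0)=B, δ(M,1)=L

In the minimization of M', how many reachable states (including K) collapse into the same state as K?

3

Initial partition by acceptance: {B,G,J,L} | {A,C,D,E,F,H,I,K,M}.
On input 0, block {B,G,J,L} splits into {B,L} and {G,J}.
On input 1, block {B,L} splits into {B} and {L}.
Refine {A,C,D,E,F,H,I,K,M} on symbol 0: members go to different blocks, giving {D,F,I,K,M} and {A,C,E,H}.
On input 1, block {D,F,I,K,M} splits into {F,K,M} and {D,I}.
Split {G,J} by δ(·,0) → {G} and {J}.
Refine {A,C,E,H} on symbol 0: members go to different blocks, giving {A,E} and {C,H}.
The partition is now stable with 8 blocks: {B} | {F,K,M} | {G} | {L} | {A,E} | {D,I} | {J} | {C,H}.
State K belongs to the block {F,K,M}, which has 3 states.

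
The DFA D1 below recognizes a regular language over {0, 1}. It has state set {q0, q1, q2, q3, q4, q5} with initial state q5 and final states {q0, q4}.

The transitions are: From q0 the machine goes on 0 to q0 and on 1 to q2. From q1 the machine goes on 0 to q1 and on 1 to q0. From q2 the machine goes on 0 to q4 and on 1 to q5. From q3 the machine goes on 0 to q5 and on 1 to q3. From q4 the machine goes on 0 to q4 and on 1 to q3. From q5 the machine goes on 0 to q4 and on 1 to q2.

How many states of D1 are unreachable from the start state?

BFS from q5 reaches {q2, q3, q4, q5}; the 2 state(s) q0, q1 are never visited.

2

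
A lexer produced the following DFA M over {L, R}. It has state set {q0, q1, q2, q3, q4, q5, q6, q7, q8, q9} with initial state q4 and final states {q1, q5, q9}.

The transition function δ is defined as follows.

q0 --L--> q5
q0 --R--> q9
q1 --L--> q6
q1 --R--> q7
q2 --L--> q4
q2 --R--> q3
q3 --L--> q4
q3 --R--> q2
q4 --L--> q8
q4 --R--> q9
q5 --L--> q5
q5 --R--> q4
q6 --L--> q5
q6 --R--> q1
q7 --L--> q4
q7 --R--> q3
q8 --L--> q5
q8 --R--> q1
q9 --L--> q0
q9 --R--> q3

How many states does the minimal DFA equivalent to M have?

5

All states are reachable from the start state.
P0 = {q1,q5,q9} | {q0,q2,q3,q4,q6,q7,q8}.
Refine {q1,q5,q9} on symbol L: members go to different blocks, giving {q1,q9} and {q5}.
Split {q0,q2,q3,q4,q6,q7,q8} by δ(·,L) → {q2,q3,q4,q7} and {q0,q6,q8}.
Split {q2,q3,q4,q7} by δ(·,L) → {q2,q3,q7} and {q4}.
The partition is now stable with 5 blocks: {q1,q9} | {q2,q3,q7} | {q5} | {q0,q6,q8} | {q4}.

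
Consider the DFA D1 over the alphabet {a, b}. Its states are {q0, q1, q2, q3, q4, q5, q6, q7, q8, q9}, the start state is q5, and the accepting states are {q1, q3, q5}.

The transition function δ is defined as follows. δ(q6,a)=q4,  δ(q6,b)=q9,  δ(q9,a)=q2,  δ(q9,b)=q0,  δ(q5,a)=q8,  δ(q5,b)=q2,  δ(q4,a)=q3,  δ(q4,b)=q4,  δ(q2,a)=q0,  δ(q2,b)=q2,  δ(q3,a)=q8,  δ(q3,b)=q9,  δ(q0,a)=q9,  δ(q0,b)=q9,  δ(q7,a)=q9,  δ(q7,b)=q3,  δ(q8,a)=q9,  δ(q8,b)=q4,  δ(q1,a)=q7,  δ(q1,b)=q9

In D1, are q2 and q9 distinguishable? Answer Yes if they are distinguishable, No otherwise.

No

Reachable states from the start: {q0,q2,q3,q4,q5,q8,q9}. Unreachable: {q1,q6,q7} — drop them.
P0 = {q3,q5} | {q0,q2,q4,q8,q9}.
Split {q0,q2,q4,q8,q9} by δ(·,a) → {q0,q2,q8,q9} and {q4}.
On input b, block {q0,q2,q8,q9} splits into {q0,q2,q9} and {q8}.
No further refinement is possible. Final partition (4 blocks): {q3,q5} | {q0,q2,q9} | {q4} | {q8}.
q2 and q9 lie in the same block of the stable partition, so they are equivalent — no string distinguishes them.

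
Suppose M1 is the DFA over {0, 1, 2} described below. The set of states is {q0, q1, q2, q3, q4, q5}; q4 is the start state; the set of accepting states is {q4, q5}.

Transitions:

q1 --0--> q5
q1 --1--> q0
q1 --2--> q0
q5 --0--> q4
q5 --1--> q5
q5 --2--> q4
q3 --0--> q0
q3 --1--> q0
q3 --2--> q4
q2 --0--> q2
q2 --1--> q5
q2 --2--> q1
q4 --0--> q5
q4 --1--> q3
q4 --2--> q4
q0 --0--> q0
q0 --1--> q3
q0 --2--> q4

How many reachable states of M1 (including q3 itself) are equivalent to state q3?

2

First remove the unreachable states {q1,q2}; 4 states remain.
Initial partition by acceptance: {q4,q5} | {q0,q3}.
On input 1, block {q4,q5} splits into {q4} and {q5}.
The partition is now stable with 3 blocks: {q4} | {q0,q3} | {q5}.
State q3 belongs to the block {q0,q3}, which has 2 states.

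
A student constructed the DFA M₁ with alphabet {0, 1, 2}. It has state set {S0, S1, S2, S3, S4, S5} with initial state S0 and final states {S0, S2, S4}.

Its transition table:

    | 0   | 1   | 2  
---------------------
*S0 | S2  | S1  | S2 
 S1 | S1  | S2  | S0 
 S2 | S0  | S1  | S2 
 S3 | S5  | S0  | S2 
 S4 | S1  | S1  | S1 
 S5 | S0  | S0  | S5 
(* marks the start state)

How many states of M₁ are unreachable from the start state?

3

Starting at S0 and following transitions, the reachable set is {S0, S1, S2}. That leaves S3, S4, S5 unreachable — 3 in total.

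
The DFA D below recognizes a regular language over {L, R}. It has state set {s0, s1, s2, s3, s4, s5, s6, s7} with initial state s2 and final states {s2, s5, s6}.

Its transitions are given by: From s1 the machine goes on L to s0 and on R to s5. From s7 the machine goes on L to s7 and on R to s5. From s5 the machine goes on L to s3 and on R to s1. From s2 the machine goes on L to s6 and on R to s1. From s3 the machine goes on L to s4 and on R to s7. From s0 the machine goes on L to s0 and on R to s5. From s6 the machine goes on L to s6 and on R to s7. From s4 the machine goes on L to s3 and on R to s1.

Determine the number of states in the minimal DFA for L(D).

4

Initial partition by acceptance: {s2,s5,s6} | {s0,s1,s3,s4,s7}.
On input L, block {s2,s5,s6} splits into {s2,s6} and {s5}.
Refine {s0,s1,s3,s4,s7} on symbol R: members go to different blocks, giving {s0,s1,s7} and {s3,s4}.
The partition is now stable with 4 blocks: {s2,s6} | {s0,s1,s7} | {s5} | {s3,s4}.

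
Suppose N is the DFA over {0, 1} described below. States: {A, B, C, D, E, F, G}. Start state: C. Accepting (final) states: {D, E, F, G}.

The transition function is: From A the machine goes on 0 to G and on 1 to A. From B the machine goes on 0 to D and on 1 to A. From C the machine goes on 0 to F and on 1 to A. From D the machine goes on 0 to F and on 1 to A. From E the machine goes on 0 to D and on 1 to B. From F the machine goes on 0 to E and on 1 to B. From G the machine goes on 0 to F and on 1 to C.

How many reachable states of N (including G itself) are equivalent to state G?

4

All states are reachable from the start state.
Start with accepting vs non-accepting: {D,E,F,G} | {A,B,C}.
No further refinement is possible. Final partition (2 blocks): {D,E,F,G} | {A,B,C}.
The equivalence class containing G is {D,E,F,G}, of size 4.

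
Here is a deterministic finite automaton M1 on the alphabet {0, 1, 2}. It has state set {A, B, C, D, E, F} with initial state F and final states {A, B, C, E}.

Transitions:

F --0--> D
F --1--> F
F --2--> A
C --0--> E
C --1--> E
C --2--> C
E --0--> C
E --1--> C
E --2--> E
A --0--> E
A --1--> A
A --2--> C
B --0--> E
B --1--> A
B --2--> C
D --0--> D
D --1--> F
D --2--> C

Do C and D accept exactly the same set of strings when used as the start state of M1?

States {B} cannot be reached from the start state, so discard them.
Initial partition by acceptance: {A,C,E} | {D,F}.
Stable partition: {A,C,E} | {D,F} — 2 equivalence classes.
C and D end up in different blocks, so they are distinguishable. For instance, the string 'ε' is accepted from only C.

No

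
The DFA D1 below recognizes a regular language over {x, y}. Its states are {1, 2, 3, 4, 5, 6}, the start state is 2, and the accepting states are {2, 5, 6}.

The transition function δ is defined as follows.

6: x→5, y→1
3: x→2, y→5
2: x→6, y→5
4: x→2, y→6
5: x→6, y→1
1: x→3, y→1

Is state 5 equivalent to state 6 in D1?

First remove the unreachable states {4}; 5 states remain.
Start with accepting vs non-accepting: {2,5,6} | {1,3}.
Refine {2,5,6} on symbol y: members go to different blocks, giving {5,6} and {2}.
Refine {1,3} on symbol x: members go to different blocks, giving {1} and {3}.
Stable partition: {5,6} | {1} | {2} | {3} — 4 equivalence classes.
5 and 6 lie in the same block of the stable partition, so they are equivalent — no string distinguishes them.

Yes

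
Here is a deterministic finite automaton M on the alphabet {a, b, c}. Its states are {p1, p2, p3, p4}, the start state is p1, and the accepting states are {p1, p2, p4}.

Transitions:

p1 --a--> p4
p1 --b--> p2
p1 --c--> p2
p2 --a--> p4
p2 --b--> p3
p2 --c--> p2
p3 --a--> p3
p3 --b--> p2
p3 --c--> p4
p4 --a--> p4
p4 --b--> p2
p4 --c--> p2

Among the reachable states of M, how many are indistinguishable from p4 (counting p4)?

Initial partition by acceptance: {p1,p2,p4} | {p3}.
On input b, block {p1,p2,p4} splits into {p1,p4} and {p2}.
Stable partition: {p1,p4} | {p3} | {p2} — 3 equivalence classes.
State p4 belongs to the block {p1,p4}, which has 2 states.

2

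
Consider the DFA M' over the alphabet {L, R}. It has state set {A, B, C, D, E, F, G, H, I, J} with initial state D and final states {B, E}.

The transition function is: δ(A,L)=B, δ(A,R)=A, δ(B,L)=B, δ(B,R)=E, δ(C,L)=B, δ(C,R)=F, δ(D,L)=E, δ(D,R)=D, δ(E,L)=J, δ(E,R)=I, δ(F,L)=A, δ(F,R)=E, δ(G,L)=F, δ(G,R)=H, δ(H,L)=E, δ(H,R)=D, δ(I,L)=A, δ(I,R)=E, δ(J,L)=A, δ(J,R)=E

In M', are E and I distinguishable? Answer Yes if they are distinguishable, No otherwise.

Yes

Reachable states from the start: {A,B,D,E,I,J}. Unreachable: {C,F,G,H} — drop them.
Start with accepting vs non-accepting: {B,E} | {A,D,I,J}.
Refine {B,E} on symbol L: members go to different blocks, giving {B} and {E}.
On input L, block {A,D,I,J} splits into {I,J} and {A} and {D}.
The partition is now stable with 5 blocks: {B} | {I,J} | {E} | {A} | {D}.
E and I end up in different blocks, so they are distinguishable. For instance, the string 'ε' is accepted from only E.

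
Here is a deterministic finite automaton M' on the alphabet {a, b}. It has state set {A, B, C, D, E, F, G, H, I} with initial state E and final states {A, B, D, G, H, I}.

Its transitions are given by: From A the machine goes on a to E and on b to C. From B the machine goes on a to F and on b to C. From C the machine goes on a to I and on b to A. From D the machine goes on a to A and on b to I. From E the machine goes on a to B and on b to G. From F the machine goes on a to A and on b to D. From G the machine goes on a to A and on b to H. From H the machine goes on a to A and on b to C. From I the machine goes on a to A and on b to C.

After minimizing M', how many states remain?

5

Start with accepting vs non-accepting: {A,B,D,G,H,I} | {C,E,F}.
Split {A,B,D,G,H,I} by δ(·,a) → {D,G,H,I} and {A,B}.
Refine {D,G,H,I} on symbol b: members go to different blocks, giving {D,G} and {H,I}.
Refine {C,E,F} on symbol a: members go to different blocks, giving {E,F} and {C}.
No further refinement is possible. Final partition (5 blocks): {D,G} | {E,F} | {A,B} | {H,I} | {C}.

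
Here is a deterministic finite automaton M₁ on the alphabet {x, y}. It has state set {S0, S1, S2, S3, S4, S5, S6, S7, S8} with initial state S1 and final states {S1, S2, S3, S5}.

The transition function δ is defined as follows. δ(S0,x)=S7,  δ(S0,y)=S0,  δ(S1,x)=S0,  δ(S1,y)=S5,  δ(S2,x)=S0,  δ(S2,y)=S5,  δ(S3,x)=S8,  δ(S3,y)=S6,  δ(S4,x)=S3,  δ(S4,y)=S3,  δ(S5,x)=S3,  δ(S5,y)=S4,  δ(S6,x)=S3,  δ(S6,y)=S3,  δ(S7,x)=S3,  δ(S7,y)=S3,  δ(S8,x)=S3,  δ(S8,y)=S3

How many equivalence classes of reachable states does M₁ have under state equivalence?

Reachable states from the start: {S0,S1,S3,S4,S5,S6,S7,S8}. Unreachable: {S2} — drop them.
Start with accepting vs non-accepting: {S1,S3,S5} | {S0,S4,S6,S7,S8}.
Refine {S1,S3,S5} on symbol x: members go to different blocks, giving {S1,S3} and {S5}.
Split {S1,S3} by δ(·,y) → {S1} and {S3}.
Refine {S0,S4,S6,S7,S8} on symbol x: members go to different blocks, giving {S4,S6,S7,S8} and {S0}.
Stable partition: {S1} | {S4,S6,S7,S8} | {S5} | {S3} | {S0} — 5 equivalence classes.

5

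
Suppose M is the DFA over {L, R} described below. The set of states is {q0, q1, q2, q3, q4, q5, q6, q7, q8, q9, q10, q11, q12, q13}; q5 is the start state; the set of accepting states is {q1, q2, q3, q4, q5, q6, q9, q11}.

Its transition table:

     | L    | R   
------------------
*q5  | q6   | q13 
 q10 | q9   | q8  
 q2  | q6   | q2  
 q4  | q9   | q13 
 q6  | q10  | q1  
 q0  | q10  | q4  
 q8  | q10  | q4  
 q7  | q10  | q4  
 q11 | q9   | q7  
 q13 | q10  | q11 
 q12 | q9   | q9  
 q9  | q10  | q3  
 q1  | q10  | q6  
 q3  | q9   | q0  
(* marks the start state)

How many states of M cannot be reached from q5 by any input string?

BFS from q5 reaches {q0, q1, q3, q4, q5, q6, q7, q8, q9, q10, q11, q13}; the 2 state(s) q2, q12 are never visited.

2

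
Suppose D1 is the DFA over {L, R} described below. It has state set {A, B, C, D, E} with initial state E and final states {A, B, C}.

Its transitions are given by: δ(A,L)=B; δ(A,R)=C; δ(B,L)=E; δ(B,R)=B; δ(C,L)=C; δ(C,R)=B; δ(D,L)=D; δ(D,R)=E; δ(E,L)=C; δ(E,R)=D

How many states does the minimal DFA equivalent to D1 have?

4

Reachable states from the start: {B,C,D,E}. Unreachable: {A} — drop them.
Initial partition by acceptance: {B,C} | {D,E}.
On input L, block {B,C} splits into {B} and {C}.
On input L, block {D,E} splits into {D} and {E}.
No further refinement is possible. Final partition (4 blocks): {B} | {D} | {C} | {E}.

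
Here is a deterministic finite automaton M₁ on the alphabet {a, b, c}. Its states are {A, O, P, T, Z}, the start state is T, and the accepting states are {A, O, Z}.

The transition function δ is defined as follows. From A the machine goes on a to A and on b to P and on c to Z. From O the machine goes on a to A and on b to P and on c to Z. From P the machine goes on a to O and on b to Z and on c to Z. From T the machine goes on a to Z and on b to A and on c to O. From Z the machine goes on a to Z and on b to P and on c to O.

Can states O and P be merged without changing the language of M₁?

All states are reachable from the start state.
P0 = {A,O,Z} | {P,T}.
Stable partition: {A,O,Z} | {P,T} — 2 equivalence classes.
O and P end up in different blocks, so they are distinguishable. For instance, the string 'ε' is accepted from only O.

No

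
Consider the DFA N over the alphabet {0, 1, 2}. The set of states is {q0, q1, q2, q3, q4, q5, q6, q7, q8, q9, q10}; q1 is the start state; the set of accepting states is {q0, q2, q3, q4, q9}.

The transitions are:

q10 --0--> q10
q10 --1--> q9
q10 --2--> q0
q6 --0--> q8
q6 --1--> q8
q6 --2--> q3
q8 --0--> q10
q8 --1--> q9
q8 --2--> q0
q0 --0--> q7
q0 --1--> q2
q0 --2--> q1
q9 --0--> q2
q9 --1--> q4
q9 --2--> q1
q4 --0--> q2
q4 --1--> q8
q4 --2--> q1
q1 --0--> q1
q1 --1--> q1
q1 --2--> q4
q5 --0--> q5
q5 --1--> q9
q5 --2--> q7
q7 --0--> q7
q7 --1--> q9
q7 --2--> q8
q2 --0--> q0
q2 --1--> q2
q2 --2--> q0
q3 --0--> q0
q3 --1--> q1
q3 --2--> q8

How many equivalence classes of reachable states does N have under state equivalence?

First remove the unreachable states {q3,q5,q6}; 8 states remain.
Initial partition by acceptance: {q0,q2,q4,q9} | {q1,q7,q8,q10}.
Split {q0,q2,q4,q9} by δ(·,0) → {q2,q4,q9} and {q0}.
Split {q2,q4,q9} by δ(·,0) → {q4,q9} and {q2}.
Split {q4,q9} by δ(·,1) → {q4} and {q9}.
On input 1, block {q1,q7,q8,q10} splits into {q7,q8,q10} and {q1}.
On input 2, block {q7,q8,q10} splits into {q8,q10} and {q7}.
Stable partition: {q4} | {q8,q10} | {q0} | {q2} | {q9} | {q1} | {q7} — 7 equivalence classes.

7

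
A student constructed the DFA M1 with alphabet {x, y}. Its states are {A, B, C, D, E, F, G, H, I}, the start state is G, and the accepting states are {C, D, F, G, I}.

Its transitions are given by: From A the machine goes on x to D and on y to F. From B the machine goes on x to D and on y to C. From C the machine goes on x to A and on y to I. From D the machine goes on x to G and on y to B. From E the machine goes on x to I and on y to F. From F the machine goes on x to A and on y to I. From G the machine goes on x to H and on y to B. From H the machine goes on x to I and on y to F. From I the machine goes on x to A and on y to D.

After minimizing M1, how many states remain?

States {E} cannot be reached from the start state, so discard them.
Start with accepting vs non-accepting: {C,D,F,G,I} | {A,B,H}.
On input x, block {C,D,F,G,I} splits into {C,F,G,I} and {D}.
Refine {C,F,G,I} on symbol y: members go to different blocks, giving {C,F} and {G} and {I}.
On input x, block {A,B,H} splits into {A,B} and {H}.
The partition is now stable with 6 blocks: {C,F} | {A,B} | {D} | {G} | {I} | {H}.

6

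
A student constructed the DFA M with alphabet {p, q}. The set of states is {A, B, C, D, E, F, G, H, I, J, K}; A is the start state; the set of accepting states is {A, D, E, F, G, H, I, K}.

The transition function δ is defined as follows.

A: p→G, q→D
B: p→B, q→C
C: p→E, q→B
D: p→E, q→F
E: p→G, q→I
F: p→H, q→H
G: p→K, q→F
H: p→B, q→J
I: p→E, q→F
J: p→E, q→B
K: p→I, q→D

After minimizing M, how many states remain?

Every state is reachable, so we keep all 11.
Initial partition by acceptance: {A,D,E,F,G,H,I,K} | {B,C,J}.
Refine {A,D,E,F,G,H,I,K} on symbol p: members go to different blocks, giving {A,D,E,F,G,I,K} and {H}.
Split {A,D,E,F,G,I,K} by δ(·,p) → {A,D,E,G,I,K} and {F}.
Split {A,D,E,G,I,K} by δ(·,q) → {A,E,K} and {D,G,I}.
Split {B,C,J} by δ(·,p) → {C,J} and {B}.
Stable partition: {A,E,K} | {C,J} | {H} | {F} | {D,G,I} | {B} — 6 equivalence classes.

6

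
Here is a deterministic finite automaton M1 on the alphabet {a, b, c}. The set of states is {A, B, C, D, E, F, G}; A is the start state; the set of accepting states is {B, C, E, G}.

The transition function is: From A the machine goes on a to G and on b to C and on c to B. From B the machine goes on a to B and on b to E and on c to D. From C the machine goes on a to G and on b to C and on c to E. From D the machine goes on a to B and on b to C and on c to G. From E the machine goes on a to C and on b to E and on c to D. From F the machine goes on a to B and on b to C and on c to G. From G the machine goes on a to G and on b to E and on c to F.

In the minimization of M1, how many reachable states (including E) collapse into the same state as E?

Start with accepting vs non-accepting: {B,C,E,G} | {A,D,F}.
On input c, block {B,C,E,G} splits into {B,E,G} and {C}.
Split {B,E,G} by δ(·,a) → {B,G} and {E}.
No further refinement is possible. Final partition (4 blocks): {B,G} | {A,D,F} | {C} | {E}.
The equivalence class containing E is {E}, of size 1.

1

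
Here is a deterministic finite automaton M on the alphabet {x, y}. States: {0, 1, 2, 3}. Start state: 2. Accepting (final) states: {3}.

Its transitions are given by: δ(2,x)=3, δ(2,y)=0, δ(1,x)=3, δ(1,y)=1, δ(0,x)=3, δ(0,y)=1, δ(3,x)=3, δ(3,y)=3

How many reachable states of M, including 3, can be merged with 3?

1

All states are reachable from the start state.
Start with accepting vs non-accepting: {3} | {0,1,2}.
The partition is now stable with 2 blocks: {3} | {0,1,2}.
The equivalence class containing 3 is {3}, of size 1.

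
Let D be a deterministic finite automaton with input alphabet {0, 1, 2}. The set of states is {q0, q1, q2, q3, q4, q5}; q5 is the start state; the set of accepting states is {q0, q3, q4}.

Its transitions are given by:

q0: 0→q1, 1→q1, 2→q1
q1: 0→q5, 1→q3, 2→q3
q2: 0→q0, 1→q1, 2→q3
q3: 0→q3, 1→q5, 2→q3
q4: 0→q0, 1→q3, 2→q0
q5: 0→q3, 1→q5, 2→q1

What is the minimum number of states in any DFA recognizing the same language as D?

Reachable states from the start: {q1,q3,q5}. Unreachable: {q0,q2,q4} — drop them.
Start with accepting vs non-accepting: {q3} | {q1,q5}.
On input 0, block {q1,q5} splits into {q1} and {q5}.
Stable partition: {q3} | {q1} | {q5} — 3 equivalence classes.

3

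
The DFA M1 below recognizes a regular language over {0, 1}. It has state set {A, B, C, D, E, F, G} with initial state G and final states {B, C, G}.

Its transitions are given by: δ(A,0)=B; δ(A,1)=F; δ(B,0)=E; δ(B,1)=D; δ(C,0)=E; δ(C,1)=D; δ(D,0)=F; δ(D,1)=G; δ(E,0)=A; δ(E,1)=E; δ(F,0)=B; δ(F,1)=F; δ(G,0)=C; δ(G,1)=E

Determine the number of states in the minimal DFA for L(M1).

Initial partition by acceptance: {B,C,G} | {A,D,E,F}.
Refine {B,C,G} on symbol 0: members go to different blocks, giving {B,C} and {G}.
On input 0, block {A,D,E,F} splits into {A,F} and {D,E}.
On input 1, block {D,E} splits into {D} and {E}.
No further refinement is possible. Final partition (5 blocks): {B,C} | {A,F} | {G} | {D} | {E}.

5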